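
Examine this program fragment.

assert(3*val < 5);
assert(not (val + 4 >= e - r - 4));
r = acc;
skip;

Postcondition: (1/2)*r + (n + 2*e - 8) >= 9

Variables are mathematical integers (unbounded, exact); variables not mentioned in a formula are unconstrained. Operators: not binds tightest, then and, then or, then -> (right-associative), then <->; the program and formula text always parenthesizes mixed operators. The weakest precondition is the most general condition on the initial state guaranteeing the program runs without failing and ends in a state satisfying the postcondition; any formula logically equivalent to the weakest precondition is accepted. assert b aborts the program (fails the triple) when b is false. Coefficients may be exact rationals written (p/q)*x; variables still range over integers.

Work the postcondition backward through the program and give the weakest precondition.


Working backward. After the program, the postcondition (1/2)*r + (n + 2*e - 8) >= 9 must hold; in canonical form it is 2*e + n + (1/2)*r >= 17.
Before skip: 2*e + n + (1/2)*r >= 17
Before r := acc: (1/2)*acc + 2*e + n >= 17
Before assert not (val + 4 >= e - r - 4): (not (r + val >= e - 8)) and (1/2)*acc + 2*e + n >= 17
Before assert 3*val < 5: 3*val < 5 and (not (r + val >= e - 8)) and (1/2)*acc + 2*e + n >= 17
Answer: WP = 3*val < 5 and (not (r + val >= e - 8)) and (1/2)*acc + 2*e + n >= 17


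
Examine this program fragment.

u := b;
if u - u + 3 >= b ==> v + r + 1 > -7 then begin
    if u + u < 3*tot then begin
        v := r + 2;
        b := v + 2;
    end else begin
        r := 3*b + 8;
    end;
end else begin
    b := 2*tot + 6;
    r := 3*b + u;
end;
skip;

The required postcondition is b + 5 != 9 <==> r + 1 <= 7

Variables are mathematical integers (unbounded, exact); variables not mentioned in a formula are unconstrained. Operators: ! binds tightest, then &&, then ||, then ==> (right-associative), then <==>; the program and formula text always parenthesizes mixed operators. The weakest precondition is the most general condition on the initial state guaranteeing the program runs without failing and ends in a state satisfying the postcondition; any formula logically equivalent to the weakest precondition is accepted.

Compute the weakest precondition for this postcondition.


Working backward. After the program, the postcondition b + 5 != 9 <==> r + 1 <= 7 must hold; in canonical form it is b != 4 <==> r <= 6.
Before skip: b != 4 <==> r <= 6
Then branch requires (2*u < 3*tot ==> (r != 0 <==> r <= 6)) && ((!(2*u < 3*tot)) ==> (b != 4 <==> 3*b <= -2)); else branch requires 2*tot != -2 <==> 6*tot + u <= -12.
Before the if: ((b <= 3 ==> r + v > -8) ==> ((2*u < 3*tot ==> (r != 0 <==> r <= 6)) && ((!(2*u < 3*tot)) ==> (b != 4 <==> 3*b <= -2)))) && ((!(b <= 3 ==> r + v > -8)) ==> (2*tot != -2 <==> 6*tot + u <= -12))
Before u := b: ((b <= 3 ==> r + v > -8) ==> ((2*b < 3*tot ==> (r != 0 <==> r <= 6)) && ((!(2*b < 3*tot)) ==> (b != 4 <==> 3*b <= -2)))) && ((!(b <= 3 ==> r + v > -8)) ==> (2*tot != -2 <==> b + 6*tot <= -12))
Answer: WP = ((b <= 3 ==> r + v > -8) ==> ((2*b < 3*tot ==> (r != 0 <==> r <= 6)) && ((!(2*b < 3*tot)) ==> (b != 4 <==> 3*b <= -2)))) && ((!(b <= 3 ==> r + v > -8)) ==> (2*tot != -2 <==> b + 6*tot <= -12))


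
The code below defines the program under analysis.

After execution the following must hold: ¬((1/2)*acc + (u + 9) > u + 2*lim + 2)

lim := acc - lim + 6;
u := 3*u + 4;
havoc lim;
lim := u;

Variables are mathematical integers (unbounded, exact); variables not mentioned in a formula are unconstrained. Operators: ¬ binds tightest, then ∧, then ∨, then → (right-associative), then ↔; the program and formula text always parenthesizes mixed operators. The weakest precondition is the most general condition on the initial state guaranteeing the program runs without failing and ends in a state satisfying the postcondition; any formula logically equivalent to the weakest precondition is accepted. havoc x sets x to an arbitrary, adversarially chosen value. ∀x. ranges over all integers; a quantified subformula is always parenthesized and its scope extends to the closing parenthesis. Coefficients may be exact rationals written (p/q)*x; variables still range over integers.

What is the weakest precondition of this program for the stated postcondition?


Working backward. After the program, the postcondition ¬((1/2)*acc + (u + 9) > u + 2*lim + 2) must hold; in canonical form it is ¬((1/2)*acc > 2*lim - 7).
Before lim := u: ¬((1/2)*acc > 2*u - 7)
Before havoc lim: ¬((1/2)*acc > 2*u - 7)
Before u := 3*u + 4: ¬((1/2)*acc > 6*u + 1)
Before lim := acc - lim + 6: ¬((1/2)*acc > 6*u + 1)
Answer: WP = ¬((1/2)*acc > 6*u + 1)


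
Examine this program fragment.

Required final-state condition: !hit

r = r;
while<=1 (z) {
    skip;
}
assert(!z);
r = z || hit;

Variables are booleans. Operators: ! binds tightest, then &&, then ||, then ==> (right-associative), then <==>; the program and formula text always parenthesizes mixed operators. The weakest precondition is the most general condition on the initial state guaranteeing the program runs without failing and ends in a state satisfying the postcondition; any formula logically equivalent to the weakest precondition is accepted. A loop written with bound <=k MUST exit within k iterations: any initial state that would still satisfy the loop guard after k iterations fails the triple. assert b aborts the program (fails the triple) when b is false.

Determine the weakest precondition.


Working backward. After the program, !hit must hold.
Before r := z || hit: !hit
Before assert !z: (!z) && (!hit)
Before the loop (bound <=1), unroll the exhaustion recursion (WP_0 = exit-now case; WP_j = one more guarded iteration, up to j = 1):
  WP_0: (!z) && (!hit)
  WP_1: (z ==> ((!z) && (!hit))) && ((!z) ==> ((!z) && (!hit)))
So before the loop: (z ==> ((!z) && (!hit))) && ((!z) ==> ((!z) && (!hit)))
Before r := r: (z ==> ((!z) && (!hit))) && ((!z) ==> ((!z) && (!hit)))
Answer: WP = (z ==> ((!z) && (!hit))) && ((!z) ==> ((!z) && (!hit)))


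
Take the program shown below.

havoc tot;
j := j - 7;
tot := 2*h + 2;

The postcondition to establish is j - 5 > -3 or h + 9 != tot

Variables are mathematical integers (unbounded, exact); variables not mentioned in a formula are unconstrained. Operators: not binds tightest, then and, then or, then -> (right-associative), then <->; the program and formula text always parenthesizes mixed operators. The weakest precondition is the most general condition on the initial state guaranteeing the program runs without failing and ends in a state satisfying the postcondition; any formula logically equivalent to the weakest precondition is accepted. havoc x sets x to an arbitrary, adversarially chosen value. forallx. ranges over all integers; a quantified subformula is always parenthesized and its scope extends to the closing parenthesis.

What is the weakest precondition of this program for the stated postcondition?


Working backward. After the program, the postcondition j - 5 > -3 or h + 9 != tot must hold; in canonical form it is j > 2 or h != tot - 9.
Before tot := 2*h + 2: j > 2 or h != 7
Before j := j - 7: j > 9 or h != 7
Before havoc tot: j > 9 or h != 7
Answer: WP = j > 9 or h != 7


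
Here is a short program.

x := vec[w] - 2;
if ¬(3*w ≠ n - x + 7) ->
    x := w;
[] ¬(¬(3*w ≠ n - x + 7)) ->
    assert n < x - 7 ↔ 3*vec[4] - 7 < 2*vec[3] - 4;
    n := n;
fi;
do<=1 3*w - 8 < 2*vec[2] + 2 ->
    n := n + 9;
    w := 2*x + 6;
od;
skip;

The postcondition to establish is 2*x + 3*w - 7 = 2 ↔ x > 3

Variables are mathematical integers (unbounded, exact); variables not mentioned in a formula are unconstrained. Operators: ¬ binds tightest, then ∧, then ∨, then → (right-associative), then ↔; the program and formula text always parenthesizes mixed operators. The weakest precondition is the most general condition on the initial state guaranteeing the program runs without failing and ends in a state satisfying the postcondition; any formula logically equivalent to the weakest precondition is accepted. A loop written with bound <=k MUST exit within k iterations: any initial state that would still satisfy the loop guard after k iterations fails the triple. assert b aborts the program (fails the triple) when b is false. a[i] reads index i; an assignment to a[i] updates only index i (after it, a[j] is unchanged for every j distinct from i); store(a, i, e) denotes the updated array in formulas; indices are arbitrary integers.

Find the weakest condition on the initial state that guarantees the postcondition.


Working backward. After the program, the postcondition 2*x + 3*w - 7 = 2 ↔ x > 3 must hold; in canonical form it is 3*w + 2*x = 9 ↔ x > 3.
Before skip: 3*w + 2*x = 9 ↔ x > 3
Before the loop (bound <=1), unroll the exhaustion recursion (WP_0 = exit-now case; WP_j = one more guarded iteration, up to j = 1):
  WP_0: (¬(3*w < 2*vec[2] + 10)) ∧ (3*w + 2*x = 9 ↔ x > 3)
  WP_1: (3*w < 2*vec[2] + 10 → ((¬(6*x < 2*vec[2] - 8)) ∧ (8*x = -9 ↔ x > 3))) ∧ ((¬(3*w < 2*vec[2] + 10)) → (3*w + 2*x = 9 ↔ x > 3))
So before the loop: (3*w < 2*vec[2] + 10 → ((¬(6*x < 2*vec[2] - 8)) ∧ (8*x = -9 ↔ x > 3))) ∧ ((¬(3*w < 2*vec[2] + 10)) → (3*w + 2*x = 9 ↔ x > 3))
Then branch requires (3*w < 2*vec[2] + 10 → ((¬(6*w < 2*vec[2] - 8)) ∧ (8*w = -9 ↔ w > 3))) ∧ ((¬(3*w < 2*vec[2] + 10)) → (5*w = 9 ↔ w > 3)); else branch requires (n < x - 7 ↔ 3*vec[4] < 2*vec[3] + 3) ∧ (3*w < 2*vec[2] + 10 → ((¬(6*x < 2*vec[2] - 8)) ∧ (8*x = -9 ↔ x > 3))) ∧ ((¬(3*w < 2*vec[2] + 10)) → (3*w + 2*x = 9 ↔ x > 3)).
Before the if: ((¬(3*w + x ≠ n + 7)) → ((3*w < 2*vec[2] + 10 → ((¬(6*w < 2*vec[2] - 8)) ∧ (8*w = -9 ↔ w > 3))) ∧ ((¬(3*w < 2*vec[2] + 10)) → (5*w = 9 ↔ w > 3)))) ∧ (3*w + x ≠ n + 7 → ((n < x - 7 ↔ 3*vec[4] < 2*vec[3] + 3) ∧ (3*w < 2*vec[2] + 10 → ((¬(6*x < 2*vec[2] - 8)) ∧ (8*x = -9 ↔ x > 3))) ∧ ((¬(3*w < 2*vec[2] + 10)) → (3*w + 2*x = 9 ↔ x > 3))))
Before x := vec[w] - 2: ((¬(vec[w] + 3*w ≠ n + 9)) → ((3*w < 2*vec[2] + 10 → ((¬(6*w < 2*vec[2] - 8)) ∧ (8*w = -9 ↔ w > 3))) ∧ ((¬(3*w < 2*vec[2] + 10)) → (5*w = 9 ↔ w > 3)))) ∧ (vec[w] + 3*w ≠ n + 9 → ((n < vec[w] - 9 ↔ 3*vec[4] < 2*vec[3] + 3) ∧ (3*w < 2*vec[2] + 10 → ((¬(6*vec[w] < 2*vec[2] + 4)) ∧ (8*vec[w] = 7 ↔ vec[w] > 5))) ∧ ((¬(3*w < 2*vec[2] + 10)) → (2*vec[w] + 3*w = 13 ↔ vec[w] > 5))))
Answer: WP = ((¬(vec[w] + 3*w ≠ n + 9)) → ((3*w < 2*vec[2] + 10 → ((¬(6*w < 2*vec[2] - 8)) ∧ (8*w = -9 ↔ w > 3))) ∧ ((¬(3*w < 2*vec[2] + 10)) → (5*w = 9 ↔ w > 3)))) ∧ (vec[w] + 3*w ≠ n + 9 → ((n < vec[w] - 9 ↔ 3*vec[4] < 2*vec[3] + 3) ∧ (3*w < 2*vec[2] + 10 → ((¬(6*vec[w] < 2*vec[2] + 4)) ∧ (8*vec[w] = 7 ↔ vec[w] > 5))) ∧ ((¬(3*w < 2*vec[2] + 10)) → (2*vec[w] + 3*w = 13 ↔ vec[w] > 5))))


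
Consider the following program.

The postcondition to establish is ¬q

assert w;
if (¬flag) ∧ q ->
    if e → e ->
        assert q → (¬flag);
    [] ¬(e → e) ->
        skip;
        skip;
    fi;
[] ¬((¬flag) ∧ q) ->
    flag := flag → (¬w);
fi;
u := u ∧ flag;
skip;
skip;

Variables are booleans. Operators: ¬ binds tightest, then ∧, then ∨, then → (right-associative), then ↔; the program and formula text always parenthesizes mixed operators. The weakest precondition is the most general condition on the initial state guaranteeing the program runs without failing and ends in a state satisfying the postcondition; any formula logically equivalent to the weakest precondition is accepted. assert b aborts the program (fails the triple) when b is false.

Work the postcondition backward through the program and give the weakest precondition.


Working backward. After the program, ¬q must hold.
Before skip: ¬q
Before skip: ¬q
Before u := u ∧ flag: ¬q
Then branch requires (q → (¬flag)) ∧ (¬q); else branch requires ¬q.
Before the if: (((¬flag) ∧ q) → ((q → (¬flag)) ∧ (¬q))) ∧ ((¬((¬flag) ∧ q)) → (¬q))
Before assert w: w ∧ (((¬flag) ∧ q) → ((q → (¬flag)) ∧ (¬q))) ∧ ((¬((¬flag) ∧ q)) → (¬q))
Answer: WP = w ∧ (((¬flag) ∧ q) → ((q → (¬flag)) ∧ (¬q))) ∧ ((¬((¬flag) ∧ q)) → (¬q))


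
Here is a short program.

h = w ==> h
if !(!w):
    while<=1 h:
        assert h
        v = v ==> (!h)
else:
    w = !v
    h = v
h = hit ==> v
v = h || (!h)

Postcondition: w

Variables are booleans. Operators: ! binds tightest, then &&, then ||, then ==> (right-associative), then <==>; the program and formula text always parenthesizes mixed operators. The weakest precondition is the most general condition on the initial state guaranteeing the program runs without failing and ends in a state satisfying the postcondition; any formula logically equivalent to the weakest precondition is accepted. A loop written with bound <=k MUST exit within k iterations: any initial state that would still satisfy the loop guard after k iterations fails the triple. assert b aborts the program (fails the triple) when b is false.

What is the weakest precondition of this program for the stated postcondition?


Working backward. After the program, w must hold.
Before v := h || (!h): w
Before h := hit ==> v: w
Then branch requires (!h) && ((!h) ==> w); else branch requires !v.
Before the if: (w ==> ((!h) && ((!h) ==> w))) && ((!w) ==> (!v))
Before h := w ==> h: (w ==> ((!(w ==> h)) && ((!(w ==> h)) ==> w))) && ((!w) ==> (!v))
Answer: WP = (w ==> ((!(w ==> h)) && ((!(w ==> h)) ==> w))) && ((!w) ==> (!v))


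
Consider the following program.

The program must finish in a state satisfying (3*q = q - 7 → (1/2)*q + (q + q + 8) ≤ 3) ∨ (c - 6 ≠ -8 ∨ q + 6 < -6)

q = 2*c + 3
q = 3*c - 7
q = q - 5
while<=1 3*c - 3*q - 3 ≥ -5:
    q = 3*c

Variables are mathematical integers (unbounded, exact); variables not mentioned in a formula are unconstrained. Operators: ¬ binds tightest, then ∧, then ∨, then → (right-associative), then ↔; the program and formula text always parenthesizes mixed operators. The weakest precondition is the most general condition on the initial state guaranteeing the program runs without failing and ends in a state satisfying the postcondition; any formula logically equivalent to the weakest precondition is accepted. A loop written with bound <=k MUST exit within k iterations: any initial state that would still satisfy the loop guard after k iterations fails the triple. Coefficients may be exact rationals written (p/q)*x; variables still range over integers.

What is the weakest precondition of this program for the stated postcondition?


Working backward. After the program, the postcondition (3*q = q - 7 → (1/2)*q + (q + q + 8) ≤ 3) ∨ (c - 6 ≠ -8 ∨ q + 6 < -6) must hold; in canonical form it is (2*q = -7 → (5/2)*q ≤ -5) ∨ c ≠ -2 ∨ q < -12.
Before the loop (bound <=1), unroll the exhaustion recursion (WP_0 = exit-now case; WP_j = one more guarded iteration, up to j = 1):
  WP_0: (¬(3*c ≥ 3*q - 2)) ∧ ((2*q = -7 → (5/2)*q ≤ -5) ∨ c ≠ -2 ∨ q < -12)
  WP_1: (3*c ≥ 3*q - 2 → ((¬(6*c ≤ 2)) ∧ ((6*c = -7 → (15/2)*c ≤ -5) ∨ c ≠ -2 ∨ 3*c < -12))) ∧ ((¬(3*c ≥ 3*q - 2)) → ((2*q = -7 → (5/2)*q ≤ -5) ∨ c ≠ -2 ∨ q < -12))
So before the loop: (3*c ≥ 3*q - 2 → ((¬(6*c ≤ 2)) ∧ ((6*c = -7 → (15/2)*c ≤ -5) ∨ c ≠ -2 ∨ 3*c < -12))) ∧ ((¬(3*c ≥ 3*q - 2)) → ((2*q = -7 → (5/2)*q ≤ -5) ∨ c ≠ -2 ∨ q < -12))
Before q := q - 5: (3*c ≥ 3*q - 17 → ((¬(6*c ≤ 2)) ∧ ((6*c = -7 → (15/2)*c ≤ -5) ∨ c ≠ -2 ∨ 3*c < -12))) ∧ ((¬(3*c ≥ 3*q - 17)) → ((2*q = 3 → (5/2)*q ≤ 15/2) ∨ c ≠ -2 ∨ q < -7))
Before q := 3*c - 7: (6*c ≤ 38 → ((¬(6*c ≤ 2)) ∧ ((6*c = -7 → (15/2)*c ≤ -5) ∨ c ≠ -2 ∨ 3*c < -12))) ∧ ((¬(6*c ≤ 38)) → ((6*c = 17 → (15/2)*c ≤ 25) ∨ c ≠ -2 ∨ 3*c < 0))
Before q := 2*c + 3: (6*c ≤ 38 → ((¬(6*c ≤ 2)) ∧ ((6*c = -7 → (15/2)*c ≤ -5) ∨ c ≠ -2 ∨ 3*c < -12))) ∧ ((¬(6*c ≤ 38)) → ((6*c = 17 → (15/2)*c ≤ 25) ∨ c ≠ -2 ∨ 3*c < 0))
Answer: WP = (6*c ≤ 38 → ((¬(6*c ≤ 2)) ∧ ((6*c = -7 → (15/2)*c ≤ -5) ∨ c ≠ -2 ∨ 3*c < -12))) ∧ ((¬(6*c ≤ 38)) → ((6*c = 17 → (15/2)*c ≤ 25) ∨ c ≠ -2 ∨ 3*c < 0))


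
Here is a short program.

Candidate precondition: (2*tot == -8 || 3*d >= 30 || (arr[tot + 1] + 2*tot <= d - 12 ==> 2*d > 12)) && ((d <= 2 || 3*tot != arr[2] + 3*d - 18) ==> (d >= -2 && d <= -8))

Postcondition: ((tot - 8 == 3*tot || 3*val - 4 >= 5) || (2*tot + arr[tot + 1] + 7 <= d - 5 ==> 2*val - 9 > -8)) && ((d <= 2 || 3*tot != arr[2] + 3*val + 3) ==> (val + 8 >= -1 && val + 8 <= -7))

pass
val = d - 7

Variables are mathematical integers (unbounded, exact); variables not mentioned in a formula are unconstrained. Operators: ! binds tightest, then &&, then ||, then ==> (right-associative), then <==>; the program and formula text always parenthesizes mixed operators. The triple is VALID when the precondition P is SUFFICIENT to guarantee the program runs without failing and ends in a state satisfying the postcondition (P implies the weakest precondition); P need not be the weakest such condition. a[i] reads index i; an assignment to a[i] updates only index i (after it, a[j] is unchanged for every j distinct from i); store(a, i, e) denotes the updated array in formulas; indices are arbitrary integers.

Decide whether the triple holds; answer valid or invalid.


Working backward. After the program, the postcondition ((tot - 8 == 3*tot || 3*val - 4 >= 5) || (2*tot + arr[tot + 1] + 7 <= d - 5 ==> 2*val - 9 > -8)) && ((d <= 2 || 3*tot != arr[2] + 3*val + 3) ==> (val + 8 >= -1 && val + 8 <= -7)) must hold; in canonical form it is (2*tot == -8 || 3*val >= 9 || (arr[tot + 1] + 2*tot <= d - 12 ==> 2*val > 1)) && ((d <= 2 || 3*tot != arr[2] + 3*val + 3) ==> (val >= -9 && val <= -15)).
Before val := d - 7: (2*tot == -8 || 3*d >= 30 || (arr[tot + 1] + 2*tot <= d - 12 ==> 2*d > 15)) && ((d <= 2 || 3*tot != arr[2] + 3*d - 18) ==> (d >= -2 && d <= -8))
Before skip: (2*tot == -8 || 3*d >= 30 || (arr[tot + 1] + 2*tot <= d - 12 ==> 2*d > 15)) && ((d <= 2 || 3*tot != arr[2] + 3*d - 18) ==> (d >= -2 && d <= -8))
The weakest precondition is (2*tot == -8 || 3*d >= 30 || (arr[tot + 1] + 2*tot <= d - 12 ==> 2*d > 15)) && ((d <= 2 || 3*tot != arr[2] + 3*d - 18) ==> (d >= -2 && d <= -8)).
Check whether (2*tot == -8 || 3*d >= 30 || (arr[tot + 1] + 2*tot <= d - 12 ==> 2*d > 12)) && ((d <= 2 || 3*tot != arr[2] + 3*d - 18) ==> (d >= -2 && d <= -8)) implies it.
Countermodel: at the initial state arr = {[-4] = 5, [2] = -18, elsewhere 5}, d = 7, tot = -5, the precondition holds but the weakest precondition fails.
Answer: invalid


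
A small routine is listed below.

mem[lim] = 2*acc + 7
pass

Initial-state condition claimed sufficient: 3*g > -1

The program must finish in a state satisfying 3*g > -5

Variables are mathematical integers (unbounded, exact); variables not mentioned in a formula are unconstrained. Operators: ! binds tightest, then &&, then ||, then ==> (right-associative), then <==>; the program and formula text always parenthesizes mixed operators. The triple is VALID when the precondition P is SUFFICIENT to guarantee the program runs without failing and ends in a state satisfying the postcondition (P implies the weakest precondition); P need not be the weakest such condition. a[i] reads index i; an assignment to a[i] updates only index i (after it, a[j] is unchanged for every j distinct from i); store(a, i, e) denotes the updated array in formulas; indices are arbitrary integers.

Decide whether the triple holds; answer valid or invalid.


Working backward. After the program, 3*g > -5 must hold.
Before skip: 3*g > -5
Before mem[lim] := 2*acc + 7: 3*g > -5
The weakest precondition is 3*g > -5.
Check whether 3*g > -1 implies it.
Every state satisfying the precondition satisfies the weakest precondition: the implication holds.
Answer: valid


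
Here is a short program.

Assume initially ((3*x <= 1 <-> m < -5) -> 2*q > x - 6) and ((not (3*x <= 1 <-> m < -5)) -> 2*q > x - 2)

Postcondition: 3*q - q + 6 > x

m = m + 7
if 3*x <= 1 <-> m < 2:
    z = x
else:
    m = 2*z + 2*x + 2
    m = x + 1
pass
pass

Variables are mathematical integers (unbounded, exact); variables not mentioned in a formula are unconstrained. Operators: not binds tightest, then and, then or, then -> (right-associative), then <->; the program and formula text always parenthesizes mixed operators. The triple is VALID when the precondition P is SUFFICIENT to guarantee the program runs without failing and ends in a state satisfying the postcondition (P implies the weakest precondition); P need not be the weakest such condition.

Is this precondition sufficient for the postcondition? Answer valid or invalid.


Working backward. After the program, the postcondition 3*q - q + 6 > x must hold; in canonical form it is 2*q > x - 6.
Before skip: 2*q > x - 6
Before skip: 2*q > x - 6
Then branch requires 2*q > x - 6; else branch requires 2*q > x - 6.
Before the if: ((3*x <= 1 <-> m < 2) -> 2*q > x - 6) and ((not (3*x <= 1 <-> m < 2)) -> 2*q > x - 6)
Before m := m + 7: ((3*x <= 1 <-> m < -5) -> 2*q > x - 6) and ((not (3*x <= 1 <-> m < -5)) -> 2*q > x - 6)
The weakest precondition is ((3*x <= 1 <-> m < -5) -> 2*q > x - 6) and ((not (3*x <= 1 <-> m < -5)) -> 2*q > x - 6).
Check whether ((3*x <= 1 <-> m < -5) -> 2*q > x - 6) and ((not (3*x <= 1 <-> m < -5)) -> 2*q > x - 2) implies it.
Every state satisfying the precondition satisfies the weakest precondition: the implication holds.
Answer: valid


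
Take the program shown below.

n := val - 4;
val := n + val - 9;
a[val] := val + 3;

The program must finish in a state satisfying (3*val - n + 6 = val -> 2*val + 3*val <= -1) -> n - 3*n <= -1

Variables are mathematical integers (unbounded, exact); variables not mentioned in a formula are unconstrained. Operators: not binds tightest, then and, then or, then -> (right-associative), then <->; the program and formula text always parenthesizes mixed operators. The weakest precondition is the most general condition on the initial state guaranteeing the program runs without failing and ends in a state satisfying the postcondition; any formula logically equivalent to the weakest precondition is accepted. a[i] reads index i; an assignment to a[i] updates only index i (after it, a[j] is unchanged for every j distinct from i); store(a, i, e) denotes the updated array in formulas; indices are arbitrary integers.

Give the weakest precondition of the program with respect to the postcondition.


Working backward. After the program, the postcondition (3*val - n + 6 = val -> 2*val + 3*val <= -1) -> n - 3*n <= -1 must hold; in canonical form it is (2*val = n - 6 -> 5*val <= -1) -> 2*n >= 1.
Before a[val] := val + 3: (2*val = n - 6 -> 5*val <= -1) -> 2*n >= 1
Before val := n + val - 9: (n + 2*val = 12 -> 5*n + 5*val <= 44) -> 2*n >= 1
Before n := val - 4: (3*val = 16 -> 10*val <= 64) -> 2*val >= 9
Answer: WP = (3*val = 16 -> 10*val <= 64) -> 2*val >= 9


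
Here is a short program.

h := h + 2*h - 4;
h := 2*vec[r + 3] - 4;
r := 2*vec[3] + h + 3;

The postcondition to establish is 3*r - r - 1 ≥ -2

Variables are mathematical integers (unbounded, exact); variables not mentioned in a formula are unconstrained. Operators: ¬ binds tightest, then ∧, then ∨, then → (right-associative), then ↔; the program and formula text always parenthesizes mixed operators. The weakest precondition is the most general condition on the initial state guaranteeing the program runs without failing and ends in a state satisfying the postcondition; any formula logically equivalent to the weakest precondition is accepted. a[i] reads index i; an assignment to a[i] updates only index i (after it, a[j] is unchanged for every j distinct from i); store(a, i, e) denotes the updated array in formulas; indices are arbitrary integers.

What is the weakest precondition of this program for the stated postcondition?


Working backward. After the program, the postcondition 3*r - r - 1 ≥ -2 must hold; in canonical form it is 2*r ≥ -1.
Before r := 2*vec[3] + h + 3: 4*vec[3] + 2*h ≥ -7
Before h := 2*vec[r + 3] - 4: 4*vec[r + 3] + 4*vec[3] ≥ 1
Before h := h + 2*h - 4: 4*vec[r + 3] + 4*vec[3] ≥ 1
Answer: WP = 4*vec[r + 3] + 4*vec[3] ≥ 1


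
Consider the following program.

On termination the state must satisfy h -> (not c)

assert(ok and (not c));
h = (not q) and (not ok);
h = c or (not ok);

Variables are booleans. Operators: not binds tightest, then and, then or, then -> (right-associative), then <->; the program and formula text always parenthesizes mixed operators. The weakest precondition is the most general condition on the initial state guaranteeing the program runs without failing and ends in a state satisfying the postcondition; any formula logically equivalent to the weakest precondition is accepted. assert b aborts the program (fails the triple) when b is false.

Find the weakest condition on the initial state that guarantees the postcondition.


Working backward. After the program, h -> (not c) must hold.
Before h := c or (not ok): (c or (not ok)) -> (not c)
Before h := (not q) and (not ok): (c or (not ok)) -> (not c)
Before assert ok and (not c): ok and (not c) and ((c or (not ok)) -> (not c))
Answer: WP = ok and (not c) and ((c or (not ok)) -> (not c))


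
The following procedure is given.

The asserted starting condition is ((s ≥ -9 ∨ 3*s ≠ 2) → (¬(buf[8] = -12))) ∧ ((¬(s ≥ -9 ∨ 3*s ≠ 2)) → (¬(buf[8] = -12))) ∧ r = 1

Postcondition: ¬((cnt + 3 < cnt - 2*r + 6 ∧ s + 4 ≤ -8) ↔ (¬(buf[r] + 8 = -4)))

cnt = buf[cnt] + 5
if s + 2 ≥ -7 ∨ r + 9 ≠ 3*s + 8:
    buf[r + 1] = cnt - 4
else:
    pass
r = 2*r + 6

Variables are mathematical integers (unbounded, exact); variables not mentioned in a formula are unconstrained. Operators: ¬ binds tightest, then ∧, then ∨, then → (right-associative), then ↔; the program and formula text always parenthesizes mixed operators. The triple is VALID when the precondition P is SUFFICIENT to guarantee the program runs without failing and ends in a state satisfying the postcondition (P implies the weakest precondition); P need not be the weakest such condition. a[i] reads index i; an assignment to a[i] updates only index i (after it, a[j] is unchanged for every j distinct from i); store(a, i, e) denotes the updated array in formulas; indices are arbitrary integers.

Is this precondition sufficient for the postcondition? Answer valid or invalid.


Working backward. After the program, the postcondition ¬((cnt + 3 < cnt - 2*r + 6 ∧ s + 4 ≤ -8) ↔ (¬(buf[r] + 8 = -4))) must hold; in canonical form it is ¬((2*r < 3 ∧ s ≤ -12) ↔ (¬(buf[r] = -12))).
Before r := 2*r + 6: ¬((4*r < -9 ∧ s ≤ -12) ↔ (¬(buf[2*r + 6] = -12)))
Then branch requires ¬((4*r < -9 ∧ s ≤ -12) ↔ (¬(store(buf, r + 1, cnt - 4)[2*r + 6] = -12))); else branch requires ¬((4*r < -9 ∧ s ≤ -12) ↔ (¬(buf[2*r + 6] = -12))).
Before the if: ((s ≥ -9 ∨ r ≠ 3*s - 1) → (¬((4*r < -9 ∧ s ≤ -12) ↔ (¬(store(buf, r + 1, cnt - 4)[2*r + 6] = -12))))) ∧ ((¬(s ≥ -9 ∨ r ≠ 3*s - 1)) → (¬((4*r < -9 ∧ s ≤ -12) ↔ (¬(buf[2*r + 6] = -12)))))
Before cnt := buf[cnt] + 5: ((s ≥ -9 ∨ r ≠ 3*s - 1) → (¬((4*r < -9 ∧ s ≤ -12) ↔ (¬(store(buf, r + 1, buf[cnt] + 1)[2*r + 6] = -12))))) ∧ ((¬(s ≥ -9 ∨ r ≠ 3*s - 1)) → (¬((4*r < -9 ∧ s ≤ -12) ↔ (¬(buf[2*r + 6] = -12)))))
The weakest precondition is ((s ≥ -9 ∨ r ≠ 3*s - 1) → (¬((4*r < -9 ∧ s ≤ -12) ↔ (¬(store(buf, r + 1, buf[cnt] + 1)[2*r + 6] = -12))))) ∧ ((¬(s ≥ -9 ∨ r ≠ 3*s - 1)) → (¬((4*r < -9 ∧ s ≤ -12) ↔ (¬(buf[2*r + 6] = -12))))).
Check whether ((s ≥ -9 ∨ 3*s ≠ 2) → (¬(buf[8] = -12))) ∧ ((¬(s ≥ -9 ∨ 3*s ≠ 2)) → (¬(buf[8] = -12))) ∧ r = 1 implies it.
Every state satisfying the precondition satisfies the weakest precondition: the implication holds.
Answer: valid


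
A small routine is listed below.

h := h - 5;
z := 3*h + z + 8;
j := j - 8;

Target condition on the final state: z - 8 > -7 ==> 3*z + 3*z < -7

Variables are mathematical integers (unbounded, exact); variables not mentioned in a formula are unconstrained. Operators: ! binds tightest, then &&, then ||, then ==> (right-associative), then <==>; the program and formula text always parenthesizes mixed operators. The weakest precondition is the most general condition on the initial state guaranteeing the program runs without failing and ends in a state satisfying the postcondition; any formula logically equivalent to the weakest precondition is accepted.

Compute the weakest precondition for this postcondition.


Working backward. After the program, the postcondition z - 8 > -7 ==> 3*z + 3*z < -7 must hold; in canonical form it is z > 1 ==> 6*z < -7.
Before j := j - 8: z > 1 ==> 6*z < -7
Before z := 3*h + z + 8: 3*h + z > -7 ==> 18*h + 6*z < -55
Before h := h - 5: 3*h + z > 8 ==> 18*h + 6*z < 35
Answer: WP = 3*h + z > 8 ==> 18*h + 6*z < 35


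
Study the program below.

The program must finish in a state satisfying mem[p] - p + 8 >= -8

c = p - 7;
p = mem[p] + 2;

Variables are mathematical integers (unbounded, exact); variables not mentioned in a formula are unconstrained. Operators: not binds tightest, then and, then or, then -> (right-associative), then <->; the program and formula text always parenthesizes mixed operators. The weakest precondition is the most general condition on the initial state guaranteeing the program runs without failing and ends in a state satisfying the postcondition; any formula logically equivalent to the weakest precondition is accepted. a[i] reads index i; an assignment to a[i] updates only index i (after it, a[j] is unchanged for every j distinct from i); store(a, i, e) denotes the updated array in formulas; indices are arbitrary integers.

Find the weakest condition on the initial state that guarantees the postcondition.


Working backward. After the program, the postcondition mem[p] - p + 8 >= -8 must hold; in canonical form it is mem[p] >= p - 16.
Before p := mem[p] + 2: mem[mem[p] + 2] >= mem[p] - 14
Before c := p - 7: mem[mem[p] + 2] >= mem[p] - 14
Answer: WP = mem[mem[p] + 2] >= mem[p] - 14


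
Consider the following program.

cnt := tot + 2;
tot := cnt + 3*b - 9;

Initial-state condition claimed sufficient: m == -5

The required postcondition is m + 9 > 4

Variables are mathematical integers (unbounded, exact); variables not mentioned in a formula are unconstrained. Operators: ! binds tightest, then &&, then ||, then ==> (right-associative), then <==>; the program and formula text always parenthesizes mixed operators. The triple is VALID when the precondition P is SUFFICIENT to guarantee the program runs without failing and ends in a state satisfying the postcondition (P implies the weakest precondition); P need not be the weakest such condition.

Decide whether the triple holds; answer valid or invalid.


Working backward. After the program, the postcondition m + 9 > 4 must hold; in canonical form it is m > -5.
Before tot := cnt + 3*b - 9: m > -5
Before cnt := tot + 2: m > -5
The weakest precondition is m > -5.
Check whether m == -5 implies it.
Countermodel: at the initial state m = -5, the precondition holds but the weakest precondition fails.
Answer: invalid


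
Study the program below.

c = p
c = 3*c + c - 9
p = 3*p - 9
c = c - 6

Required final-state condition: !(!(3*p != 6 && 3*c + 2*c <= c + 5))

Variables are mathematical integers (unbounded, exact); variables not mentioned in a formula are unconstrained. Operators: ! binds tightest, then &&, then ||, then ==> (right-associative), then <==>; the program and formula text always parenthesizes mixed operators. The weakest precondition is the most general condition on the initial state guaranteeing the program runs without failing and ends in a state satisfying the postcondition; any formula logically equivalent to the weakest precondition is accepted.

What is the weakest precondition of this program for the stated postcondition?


Working backward. After the program, the postcondition !(!(3*p != 6 && 3*c + 2*c <= c + 5)) must hold; in canonical form it is 3*p != 6 && 4*c <= 5.
Before c := c - 6: 3*p != 6 && 4*c <= 29
Before p := 3*p - 9: 9*p != 33 && 4*c <= 29
Before c := 3*c + c - 9: 9*p != 33 && 16*c <= 65
Before c := p: 9*p != 33 && 16*p <= 65
Answer: WP = 9*p != 33 && 16*p <= 65


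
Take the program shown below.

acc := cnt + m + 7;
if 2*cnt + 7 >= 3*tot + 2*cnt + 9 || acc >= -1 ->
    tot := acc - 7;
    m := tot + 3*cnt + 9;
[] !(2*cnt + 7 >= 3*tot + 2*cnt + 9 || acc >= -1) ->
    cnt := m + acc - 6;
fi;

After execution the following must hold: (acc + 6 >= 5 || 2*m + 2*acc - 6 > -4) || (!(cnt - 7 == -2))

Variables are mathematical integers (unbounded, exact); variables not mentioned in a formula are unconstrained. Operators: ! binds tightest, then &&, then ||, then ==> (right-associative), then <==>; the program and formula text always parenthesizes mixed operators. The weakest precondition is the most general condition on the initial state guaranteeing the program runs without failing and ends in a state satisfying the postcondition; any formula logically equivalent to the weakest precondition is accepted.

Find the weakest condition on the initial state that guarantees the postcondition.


Working backward. After the program, the postcondition (acc + 6 >= 5 || 2*m + 2*acc - 6 > -4) || (!(cnt - 7 == -2)) must hold; in canonical form it is acc >= -1 || 2*acc + 2*m > 2 || (!(cnt == 5)).
Then branch requires acc >= -1 || 4*acc + 6*cnt > -2 || (!(cnt == 5)); else branch requires acc >= -1 || 2*acc + 2*m > 2 || (!(acc + m == 11)).
Before the if: ((3*tot <= -2 || acc >= -1) ==> (acc >= -1 || 4*acc + 6*cnt > -2 || (!(cnt == 5)))) && ((!(3*tot <= -2 || acc >= -1)) ==> (acc >= -1 || 2*acc + 2*m > 2 || (!(acc + m == 11))))
Before acc := cnt + m + 7: ((3*tot <= -2 || cnt + m >= -8) ==> (cnt + m >= -8 || 10*cnt + 4*m > -30 || (!(cnt == 5)))) && ((!(3*tot <= -2 || cnt + m >= -8)) ==> (cnt + m >= -8 || 2*cnt + 4*m > -12 || (!(cnt + 2*m == 4))))
Answer: WP = ((3*tot <= -2 || cnt + m >= -8) ==> (cnt + m >= -8 || 10*cnt + 4*m > -30 || (!(cnt == 5)))) && ((!(3*tot <= -2 || cnt + m >= -8)) ==> (cnt + m >= -8 || 2*cnt + 4*m > -12 || (!(cnt + 2*m == 4))))


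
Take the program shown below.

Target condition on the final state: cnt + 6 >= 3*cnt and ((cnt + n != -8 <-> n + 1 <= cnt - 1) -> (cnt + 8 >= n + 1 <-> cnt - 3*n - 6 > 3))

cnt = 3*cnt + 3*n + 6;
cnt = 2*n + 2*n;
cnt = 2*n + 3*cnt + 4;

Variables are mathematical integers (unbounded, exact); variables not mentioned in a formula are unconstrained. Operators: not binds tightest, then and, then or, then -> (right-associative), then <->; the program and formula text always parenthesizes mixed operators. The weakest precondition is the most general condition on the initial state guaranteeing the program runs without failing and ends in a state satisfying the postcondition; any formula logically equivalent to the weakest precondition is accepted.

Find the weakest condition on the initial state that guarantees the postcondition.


Working backward. After the program, the postcondition cnt + 6 >= 3*cnt and ((cnt + n != -8 <-> n + 1 <= cnt - 1) -> (cnt + 8 >= n + 1 <-> cnt - 3*n - 6 > 3)) must hold; in canonical form it is 2*cnt <= 6 and ((cnt + n != -8 <-> n <= cnt - 2) -> (cnt >= n - 7 <-> cnt > 3*n + 9)).
Before cnt := 2*n + 3*cnt + 4: 6*cnt + 4*n <= -2 and ((3*cnt + 3*n != -12 <-> 3*cnt + n >= -2) -> (3*cnt + n >= -11 <-> 3*cnt > n + 5))
Before cnt := 2*n + 2*n: 28*n <= -2 and ((15*n != -12 <-> 13*n >= -2) -> (13*n >= -11 <-> 11*n > 5))
Before cnt := 3*cnt + 3*n + 6: 28*n <= -2 and ((15*n != -12 <-> 13*n >= -2) -> (13*n >= -11 <-> 11*n > 5))
Answer: WP = 28*n <= -2 and ((15*n != -12 <-> 13*n >= -2) -> (13*n >= -11 <-> 11*n > 5))


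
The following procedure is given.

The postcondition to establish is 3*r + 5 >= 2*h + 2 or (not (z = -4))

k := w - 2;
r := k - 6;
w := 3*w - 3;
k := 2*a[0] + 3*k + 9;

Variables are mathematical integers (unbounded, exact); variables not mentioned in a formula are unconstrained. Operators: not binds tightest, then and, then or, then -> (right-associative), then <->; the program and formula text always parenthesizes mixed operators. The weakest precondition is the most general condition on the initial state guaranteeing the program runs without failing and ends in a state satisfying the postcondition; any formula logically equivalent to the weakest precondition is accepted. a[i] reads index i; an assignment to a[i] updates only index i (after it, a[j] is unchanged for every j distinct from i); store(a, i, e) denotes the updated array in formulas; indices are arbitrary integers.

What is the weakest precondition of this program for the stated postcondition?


Working backward. After the program, the postcondition 3*r + 5 >= 2*h + 2 or (not (z = -4)) must hold; in canonical form it is 3*r >= 2*h - 3 or (not (z = -4)).
Before k := 2*a[0] + 3*k + 9: 3*r >= 2*h - 3 or (not (z = -4))
Before w := 3*w - 3: 3*r >= 2*h - 3 or (not (z = -4))
Before r := k - 6: 3*k >= 2*h + 15 or (not (z = -4))
Before k := w - 2: 3*w >= 2*h + 21 or (not (z = -4))
Answer: WP = 3*w >= 2*h + 21 or (not (z = -4))


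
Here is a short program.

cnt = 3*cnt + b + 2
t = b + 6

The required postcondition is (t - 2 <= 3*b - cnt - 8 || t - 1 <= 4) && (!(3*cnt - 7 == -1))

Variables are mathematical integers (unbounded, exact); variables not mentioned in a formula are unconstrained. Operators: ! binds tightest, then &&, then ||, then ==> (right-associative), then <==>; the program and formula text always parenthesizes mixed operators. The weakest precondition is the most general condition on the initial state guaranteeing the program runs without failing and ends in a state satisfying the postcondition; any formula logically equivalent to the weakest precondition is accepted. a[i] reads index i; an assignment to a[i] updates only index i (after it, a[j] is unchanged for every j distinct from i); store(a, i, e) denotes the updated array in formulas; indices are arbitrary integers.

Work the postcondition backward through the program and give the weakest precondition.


Working backward. After the program, the postcondition (t - 2 <= 3*b - cnt - 8 || t - 1 <= 4) && (!(3*cnt - 7 == -1)) must hold; in canonical form it is (cnt + t <= 3*b - 6 || t <= 5) && (!(3*cnt == 6)).
Before t := b + 6: (cnt <= 2*b - 12 || b <= -1) && (!(3*cnt == 6))
Before cnt := 3*cnt + b + 2: (3*cnt <= b - 14 || b <= -1) && (!(3*b + 9*cnt == 0))
Answer: WP = (3*cnt <= b - 14 || b <= -1) && (!(3*b + 9*cnt == 0))


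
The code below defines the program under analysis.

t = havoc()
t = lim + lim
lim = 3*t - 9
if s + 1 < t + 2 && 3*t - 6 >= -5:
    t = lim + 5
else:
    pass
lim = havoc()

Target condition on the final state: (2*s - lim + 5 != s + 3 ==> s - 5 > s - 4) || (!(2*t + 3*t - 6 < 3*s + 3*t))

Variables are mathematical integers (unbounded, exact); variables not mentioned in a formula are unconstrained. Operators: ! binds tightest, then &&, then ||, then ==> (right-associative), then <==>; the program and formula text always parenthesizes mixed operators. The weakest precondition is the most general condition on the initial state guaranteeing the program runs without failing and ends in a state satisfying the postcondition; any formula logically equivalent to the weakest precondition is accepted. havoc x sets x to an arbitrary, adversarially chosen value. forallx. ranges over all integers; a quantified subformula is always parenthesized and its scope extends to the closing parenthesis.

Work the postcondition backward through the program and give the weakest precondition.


Working backward. After the program, the postcondition (2*s - lim + 5 != s + 3 ==> s - 5 > s - 4) || (!(2*t + 3*t - 6 < 3*s + 3*t)) must hold; in canonical form it is (!(s != lim - 2)) || (!(2*t < 3*s + 6)).
Before havoc lim: forall lim_1. ((!(s != lim_1 - 2)) || (!(2*t < 3*s + 6)))
Then branch requires forall lim_1. ((!(s != lim_1 - 2)) || (!(2*lim < 3*s - 4))); else branch requires forall lim_1. ((!(s != lim_1 - 2)) || (!(2*t < 3*s + 6))).
Before the if: ((s < t + 1 && 3*t >= 1) ==> (forall lim_1. ((!(s != lim_1 - 2)) || (!(2*lim < 3*s - 4))))) && ((!(s < t + 1 && 3*t >= 1)) ==> (forall lim_1. ((!(s != lim_1 - 2)) || (!(2*t < 3*s + 6)))))
Before lim := 3*t - 9: ((s < t + 1 && 3*t >= 1) ==> (forall lim_1. ((!(s != lim_1 - 2)) || (!(6*t < 3*s + 14))))) && ((!(s < t + 1 && 3*t >= 1)) ==> (forall lim_1. ((!(s != lim_1 - 2)) || (!(2*t < 3*s + 6)))))
Before t := lim + lim: ((s < 2*lim + 1 && 6*lim >= 1) ==> (forall lim_1. ((!(s != lim_1 - 2)) || (!(12*lim < 3*s + 14))))) && ((!(s < 2*lim + 1 && 6*lim >= 1)) ==> (forall lim_1. ((!(s != lim_1 - 2)) || (!(4*lim < 3*s + 6)))))
Before havoc t: ((s < 2*lim + 1 && 6*lim >= 1) ==> (forall lim_1. ((!(s != lim_1 - 2)) || (!(12*lim < 3*s + 14))))) && ((!(s < 2*lim + 1 && 6*lim >= 1)) ==> (forall lim_1. ((!(s != lim_1 - 2)) || (!(4*lim < 3*s + 6)))))
Answer: WP = ((s < 2*lim + 1 && 6*lim >= 1) ==> (forall lim_1. ((!(s != lim_1 - 2)) || (!(12*lim < 3*s + 14))))) && ((!(s < 2*lim + 1 && 6*lim >= 1)) ==> (forall lim_1. ((!(s != lim_1 - 2)) || (!(4*lim < 3*s + 6)))))
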